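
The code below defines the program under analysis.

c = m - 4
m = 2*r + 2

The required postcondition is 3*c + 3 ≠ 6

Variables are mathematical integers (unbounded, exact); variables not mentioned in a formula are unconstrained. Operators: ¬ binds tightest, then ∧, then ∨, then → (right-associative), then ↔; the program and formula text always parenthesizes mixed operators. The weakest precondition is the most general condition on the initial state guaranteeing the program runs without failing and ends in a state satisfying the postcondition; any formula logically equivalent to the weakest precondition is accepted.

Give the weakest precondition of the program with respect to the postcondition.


Working backward. After the program, the postcondition 3*c + 3 ≠ 6 must hold; in canonical form it is 3*c ≠ 3.
Before m := 2*r + 2: 3*c ≠ 3
Before c := m - 4: 3*m ≠ 15
Answer: WP = 3*m ≠ 15


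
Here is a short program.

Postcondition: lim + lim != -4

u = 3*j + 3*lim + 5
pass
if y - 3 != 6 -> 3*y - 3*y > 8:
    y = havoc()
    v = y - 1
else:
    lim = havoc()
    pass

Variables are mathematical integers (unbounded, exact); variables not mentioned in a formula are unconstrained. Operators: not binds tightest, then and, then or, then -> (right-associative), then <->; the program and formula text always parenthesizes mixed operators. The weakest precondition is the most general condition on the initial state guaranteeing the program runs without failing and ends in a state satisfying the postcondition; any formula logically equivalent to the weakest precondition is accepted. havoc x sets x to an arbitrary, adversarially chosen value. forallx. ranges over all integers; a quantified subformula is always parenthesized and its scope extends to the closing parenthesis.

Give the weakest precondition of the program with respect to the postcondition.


Working backward. After the program, the postcondition lim + lim != -4 must hold; in canonical form it is 2*lim != -4.
Then branch requires 2*lim != -4; else branch requires forall lim_1. 2*lim_1 != -4.
Before the if: ((not (y != 9)) -> 2*lim != -4) and (y != 9 -> (forall lim_1. 2*lim_1 != -4))
Before skip: ((not (y != 9)) -> 2*lim != -4) and (y != 9 -> (forall lim_1. 2*lim_1 != -4))
Before u := 3*j + 3*lim + 5: ((not (y != 9)) -> 2*lim != -4) and (y != 9 -> (forall lim_1. 2*lim_1 != -4))
Answer: WP = ((not (y != 9)) -> 2*lim != -4) and (y != 9 -> (forall lim_1. 2*lim_1 != -4))


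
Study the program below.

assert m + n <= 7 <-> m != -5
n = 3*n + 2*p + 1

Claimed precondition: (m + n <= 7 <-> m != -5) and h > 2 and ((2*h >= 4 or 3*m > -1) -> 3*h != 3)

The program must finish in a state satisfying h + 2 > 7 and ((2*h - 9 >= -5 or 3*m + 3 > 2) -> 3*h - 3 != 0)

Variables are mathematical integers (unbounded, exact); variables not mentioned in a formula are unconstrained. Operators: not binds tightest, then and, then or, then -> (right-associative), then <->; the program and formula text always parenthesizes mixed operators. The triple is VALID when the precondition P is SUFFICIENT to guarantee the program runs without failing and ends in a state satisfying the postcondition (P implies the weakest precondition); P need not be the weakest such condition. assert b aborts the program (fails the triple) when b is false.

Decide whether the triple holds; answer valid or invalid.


Working backward. After the program, the postcondition h + 2 > 7 and ((2*h - 9 >= -5 or 3*m + 3 > 2) -> 3*h - 3 != 0) must hold; in canonical form it is h > 5 and ((2*h >= 4 or 3*m > -1) -> 3*h != 3).
Before n := 3*n + 2*p + 1: h > 5 and ((2*h >= 4 or 3*m > -1) -> 3*h != 3)
Before assert m + n <= 7 <-> m != -5: (m + n <= 7 <-> m != -5) and h > 5 and ((2*h >= 4 or 3*m > -1) -> 3*h != 3)
The weakest precondition is (m + n <= 7 <-> m != -5) and h > 5 and ((2*h >= 4 or 3*m > -1) -> 3*h != 3).
Check whether (m + n <= 7 <-> m != -5) and h > 2 and ((2*h >= 4 or 3*m > -1) -> 3*h != 3) implies it.
Countermodel: at the initial state h = 3, m = 0, n = 7, the precondition holds but the weakest precondition fails.
Answer: invalid


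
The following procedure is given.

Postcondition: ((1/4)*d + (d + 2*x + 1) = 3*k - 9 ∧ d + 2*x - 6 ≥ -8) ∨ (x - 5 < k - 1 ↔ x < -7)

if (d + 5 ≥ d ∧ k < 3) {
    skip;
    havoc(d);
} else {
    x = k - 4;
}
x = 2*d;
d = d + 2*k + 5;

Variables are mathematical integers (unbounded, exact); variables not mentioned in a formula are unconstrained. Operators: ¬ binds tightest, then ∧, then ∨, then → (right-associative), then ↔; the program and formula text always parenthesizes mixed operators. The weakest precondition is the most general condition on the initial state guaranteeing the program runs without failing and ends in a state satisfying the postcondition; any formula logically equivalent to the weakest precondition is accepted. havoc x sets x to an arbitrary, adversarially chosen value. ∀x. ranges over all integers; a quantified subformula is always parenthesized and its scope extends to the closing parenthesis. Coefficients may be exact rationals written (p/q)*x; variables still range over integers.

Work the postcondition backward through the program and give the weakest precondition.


Working backward. After the program, the postcondition ((1/4)*d + (d + 2*x + 1) = 3*k - 9 ∧ d + 2*x - 6 ≥ -8) ∨ (x - 5 < k - 1 ↔ x < -7) must hold; in canonical form it is ((5/4)*d + 2*x = 3*k - 10 ∧ d + 2*x ≥ -2) ∨ (x < k + 4 ↔ x < -7).
Before d := d + 2*k + 5: ((5/4)*d + 2*x = (1/2)*k - 65/4 ∧ d + 2*k + 2*x ≥ -7) ∨ (x < k + 4 ↔ x < -7)
Before x := 2*d: ((21/4)*d = (1/2)*k - 65/4 ∧ 5*d + 2*k ≥ -7) ∨ (2*d < k + 4 ↔ 2*d < -7)
Then branch requires ∀d_1. (((21/4)*d_1 = (1/2)*k - 65/4 ∧ 5*d_1 + 2*k ≥ -7) ∨ (2*d_1 < k + 4 ↔ 2*d_1 < -7)); else branch requires ((21/4)*d = (1/2)*k - 65/4 ∧ 5*d + 2*k ≥ -7) ∨ (2*d < k + 4 ↔ 2*d < -7).
Before the if: (k < 3 → (∀d_1. (((21/4)*d_1 = (1/2)*k - 65/4 ∧ 5*d_1 + 2*k ≥ -7) ∨ (2*d_1 < k + 4 ↔ 2*d_1 < -7)))) ∧ ((¬(k < 3)) → (((21/4)*d = (1/2)*k - 65/4 ∧ 5*d + 2*k ≥ -7) ∨ (2*d < k + 4 ↔ 2*d < -7)))
Answer: WP = (k < 3 → (∀d_1. (((21/4)*d_1 = (1/2)*k - 65/4 ∧ 5*d_1 + 2*k ≥ -7) ∨ (2*d_1 < k + 4 ↔ 2*d_1 < -7)))) ∧ ((¬(k < 3)) → (((21/4)*d = (1/2)*k - 65/4 ∧ 5*d + 2*k ≥ -7) ∨ (2*d < k + 4 ↔ 2*d < -7)))


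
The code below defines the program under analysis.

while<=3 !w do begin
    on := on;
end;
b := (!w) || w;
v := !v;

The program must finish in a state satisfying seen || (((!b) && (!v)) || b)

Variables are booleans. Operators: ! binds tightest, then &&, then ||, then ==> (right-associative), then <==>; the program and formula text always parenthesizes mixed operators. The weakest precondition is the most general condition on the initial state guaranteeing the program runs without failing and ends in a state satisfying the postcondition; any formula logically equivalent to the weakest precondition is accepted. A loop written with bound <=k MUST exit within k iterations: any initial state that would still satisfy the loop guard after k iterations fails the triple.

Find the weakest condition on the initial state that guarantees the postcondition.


Working backward. After the program, the postcondition seen || (((!b) && (!v)) || b) must hold; in canonical form it is seen || ((!b) && (!v)) || b.
Before v := !v: seen || ((!b) && v) || b
Before b := (!w) || w: true
Before the loop (bound <=3), unroll the exhaustion recursion (WP_0 = exit-now case; WP_j = one more guarded iteration, up to j = 3):
  WP_0: w
  WP_1: (!w) ==> w
  WP_2: (!w) ==> ((!w) ==> w)
  WP_3: (!w) ==> ((!w) ==> ((!w) ==> w))
So before the loop: (!w) ==> ((!w) ==> ((!w) ==> w))
Answer: WP = (!w) ==> ((!w) ==> ((!w) ==> w))


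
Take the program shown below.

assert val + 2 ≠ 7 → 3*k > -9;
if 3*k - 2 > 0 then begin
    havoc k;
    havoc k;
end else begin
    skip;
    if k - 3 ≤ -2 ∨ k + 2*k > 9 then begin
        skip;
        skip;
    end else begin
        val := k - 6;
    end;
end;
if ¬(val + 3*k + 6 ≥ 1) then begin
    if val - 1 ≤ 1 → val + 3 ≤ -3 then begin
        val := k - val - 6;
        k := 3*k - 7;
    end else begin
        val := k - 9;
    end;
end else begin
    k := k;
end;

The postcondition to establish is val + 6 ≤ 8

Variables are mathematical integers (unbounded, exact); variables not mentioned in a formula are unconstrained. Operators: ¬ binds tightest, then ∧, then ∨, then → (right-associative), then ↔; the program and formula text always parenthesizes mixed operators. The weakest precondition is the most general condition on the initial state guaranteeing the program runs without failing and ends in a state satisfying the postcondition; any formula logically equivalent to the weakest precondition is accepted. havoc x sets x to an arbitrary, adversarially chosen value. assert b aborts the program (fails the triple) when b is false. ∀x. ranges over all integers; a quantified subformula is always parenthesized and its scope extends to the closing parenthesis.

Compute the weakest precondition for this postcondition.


Working backward. After the program, the postcondition val + 6 ≤ 8 must hold; in canonical form it is val ≤ 2.
Then branch requires ((val ≤ 2 → val ≤ -6) → k ≤ val + 8) ∧ ((¬(val ≤ 2 → val ≤ -6)) → k ≤ 11); else branch requires val ≤ 2.
Before the if: ((¬(3*k + val ≥ -5)) → (((val ≤ 2 → val ≤ -6) → k ≤ val + 8) ∧ ((¬(val ≤ 2 → val ≤ -6)) → k ≤ 11))) ∧ (3*k + val ≥ -5 → val ≤ 2)
Then branch requires ∀k_1. (((¬(3*k_1 + val ≥ -5)) → (((val ≤ 2 → val ≤ -6) → k_1 ≤ val + 8) ∧ ((¬(val ≤ 2 → val ≤ -6)) → k_1 ≤ 11))) ∧ (3*k_1 + val ≥ -5 → val ≤ 2)); else branch requires ((k ≤ 1 ∨ 3*k > 9) → (((¬(3*k + val ≥ -5)) → (((val ≤ 2 → val ≤ -6) → k ≤ val + 8) ∧ ((¬(val ≤ 2 → val ≤ -6)) → k ≤ 11))) ∧ (3*k + val ≥ -5 → val ≤ 2))) ∧ ((¬(k ≤ 1 ∨ 3*k > 9)) → (((¬(4*k ≥ 1)) → ((¬(k ≤ 8 → k ≤ 0)) → k ≤ 11)) ∧ (4*k ≥ 1 → k ≤ 8))).
Before the if: (3*k > 2 → (∀k_1. (((¬(3*k_1 + val ≥ -5)) → (((val ≤ 2 → val ≤ -6) → k_1 ≤ val + 8) ∧ ((¬(val ≤ 2 → val ≤ -6)) → k_1 ≤ 11))) ∧ (3*k_1 + val ≥ -5 → val ≤ 2)))) ∧ ((¬(3*k > 2)) → (((k ≤ 1 ∨ 3*k > 9) → (((¬(3*k + val ≥ -5)) → (((val ≤ 2 → val ≤ -6) → k ≤ val + 8) ∧ ((¬(val ≤ 2 → val ≤ -6)) → k ≤ 11))) ∧ (3*k + val ≥ -5 → val ≤ 2))) ∧ ((¬(k ≤ 1 ∨ 3*k > 9)) → (((¬(4*k ≥ 1)) → ((¬(k ≤ 8 → k ≤ 0)) → k ≤ 11)) ∧ (4*k ≥ 1 → k ≤ 8)))))
Before assert val + 2 ≠ 7 → 3*k > -9: (val ≠ 5 → 3*k > -9) ∧ (3*k > 2 → (∀k_1. (((¬(3*k_1 + val ≥ -5)) → (((val ≤ 2 → val ≤ -6) → k_1 ≤ val + 8) ∧ ((¬(val ≤ 2 → val ≤ -6)) → k_1 ≤ 11))) ∧ (3*k_1 + val ≥ -5 → val ≤ 2)))) ∧ ((¬(3*k > 2)) → (((k ≤ 1 ∨ 3*k > 9) → (((¬(3*k + val ≥ -5)) → (((val ≤ 2 → val ≤ -6) → k ≤ val + 8) ∧ ((¬(val ≤ 2 → val ≤ -6)) → k ≤ 11))) ∧ (3*k + val ≥ -5 → val ≤ 2))) ∧ ((¬(k ≤ 1 ∨ 3*k > 9)) → (((¬(4*k ≥ 1)) → ((¬(k ≤ 8 → k ≤ 0)) → k ≤ 11)) ∧ (4*k ≥ 1 → k ≤ 8)))))
Answer: WP = (val ≠ 5 → 3*k > -9) ∧ (3*k > 2 → (∀k_1. (((¬(3*k_1 + val ≥ -5)) → (((val ≤ 2 → val ≤ -6) → k_1 ≤ val + 8) ∧ ((¬(val ≤ 2 → val ≤ -6)) → k_1 ≤ 11))) ∧ (3*k_1 + val ≥ -5 → val ≤ 2)))) ∧ ((¬(3*k > 2)) → (((k ≤ 1 ∨ 3*k > 9) → (((¬(3*k + val ≥ -5)) → (((val ≤ 2 → val ≤ -6) → k ≤ val + 8) ∧ ((¬(val ≤ 2 → val ≤ -6)) → k ≤ 11))) ∧ (3*k + val ≥ -5 → val ≤ 2))) ∧ ((¬(k ≤ 1 ∨ 3*k > 9)) → (((¬(4*k ≥ 1)) → ((¬(k ≤ 8 → k ≤ 0)) → k ≤ 11)) ∧ (4*k ≥ 1 → k ≤ 8)))))


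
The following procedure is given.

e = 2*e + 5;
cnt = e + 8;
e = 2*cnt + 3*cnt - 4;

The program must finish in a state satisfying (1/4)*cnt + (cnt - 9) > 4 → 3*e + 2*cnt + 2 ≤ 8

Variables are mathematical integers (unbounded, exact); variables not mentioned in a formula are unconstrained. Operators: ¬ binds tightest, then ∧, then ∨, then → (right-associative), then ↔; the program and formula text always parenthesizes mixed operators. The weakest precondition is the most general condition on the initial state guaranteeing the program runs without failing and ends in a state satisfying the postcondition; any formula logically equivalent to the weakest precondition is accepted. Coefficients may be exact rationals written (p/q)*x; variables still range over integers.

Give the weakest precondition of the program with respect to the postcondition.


Working backward. After the program, the postcondition (1/4)*cnt + (cnt - 9) > 4 → 3*e + 2*cnt + 2 ≤ 8 must hold; in canonical form it is (5/4)*cnt > 13 → 2*cnt + 3*e ≤ 6.
Before e := 2*cnt + 3*cnt - 4: (5/4)*cnt > 13 → 17*cnt ≤ 18
Before cnt := e + 8: (5/4)*e > 3 → 17*e ≤ -118
Before e := 2*e + 5: (5/2)*e > -13/4 → 34*e ≤ -203
Answer: WP = (5/2)*e > -13/4 → 34*e ≤ -203


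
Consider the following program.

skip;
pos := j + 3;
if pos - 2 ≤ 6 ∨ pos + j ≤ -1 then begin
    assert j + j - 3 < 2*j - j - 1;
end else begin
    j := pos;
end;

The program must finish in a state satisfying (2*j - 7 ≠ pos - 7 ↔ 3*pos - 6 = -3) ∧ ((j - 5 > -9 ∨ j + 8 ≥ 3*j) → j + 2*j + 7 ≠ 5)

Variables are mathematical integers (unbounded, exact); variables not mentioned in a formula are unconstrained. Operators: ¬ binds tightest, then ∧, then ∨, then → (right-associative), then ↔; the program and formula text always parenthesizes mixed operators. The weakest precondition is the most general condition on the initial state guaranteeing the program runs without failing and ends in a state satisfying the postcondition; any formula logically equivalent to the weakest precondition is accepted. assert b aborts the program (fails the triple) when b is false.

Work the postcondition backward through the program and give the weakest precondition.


Working backward. After the program, the postcondition (2*j - 7 ≠ pos - 7 ↔ 3*pos - 6 = -3) ∧ ((j - 5 > -9 ∨ j + 8 ≥ 3*j) → j + 2*j + 7 ≠ 5) must hold; in canonical form it is (2*j ≠ pos ↔ 3*pos = 3) ∧ ((j > -4 ∨ 2*j ≤ 8) → 3*j ≠ -2).
Then branch requires j < 2 ∧ (2*j ≠ pos ↔ 3*pos = 3) ∧ ((j > -4 ∨ 2*j ≤ 8) → 3*j ≠ -2); else branch requires (pos ≠ 0 ↔ 3*pos = 3) ∧ ((pos > -4 ∨ 2*pos ≤ 8) → 3*pos ≠ -2).
Before the if: ((pos ≤ 8 ∨ j + pos ≤ -1) → (j < 2 ∧ (2*j ≠ pos ↔ 3*pos = 3) ∧ ((j > -4 ∨ 2*j ≤ 8) → 3*j ≠ -2))) ∧ ((¬(pos ≤ 8 ∨ j + pos ≤ -1)) → ((pos ≠ 0 ↔ 3*pos = 3) ∧ ((pos > -4 ∨ 2*pos ≤ 8) → 3*pos ≠ -2)))
Before pos := j + 3: ((j ≤ 5 ∨ 2*j ≤ -4) → (j < 2 ∧ (j ≠ 3 ↔ 3*j = -6) ∧ ((j > -4 ∨ 2*j ≤ 8) → 3*j ≠ -2))) ∧ ((¬(j ≤ 5 ∨ 2*j ≤ -4)) → ((j ≠ -3 ↔ 3*j = -6) ∧ ((j > -7 ∨ 2*j ≤ 2) → 3*j ≠ -11)))
Before skip: ((j ≤ 5 ∨ 2*j ≤ -4) → (j < 2 ∧ (j ≠ 3 ↔ 3*j = -6) ∧ ((j > -4 ∨ 2*j ≤ 8) → 3*j ≠ -2))) ∧ ((¬(j ≤ 5 ∨ 2*j ≤ -4)) → ((j ≠ -3 ↔ 3*j = -6) ∧ ((j > -7 ∨ 2*j ≤ 2) → 3*j ≠ -11)))
Answer: WP = ((j ≤ 5 ∨ 2*j ≤ -4) → (j < 2 ∧ (j ≠ 3 ↔ 3*j = -6) ∧ ((j > -4 ∨ 2*j ≤ 8) → 3*j ≠ -2))) ∧ ((¬(j ≤ 5 ∨ 2*j ≤ -4)) → ((j ≠ -3 ↔ 3*j = -6) ∧ ((j > -7 ∨ 2*j ≤ 2) → 3*j ≠ -11)))


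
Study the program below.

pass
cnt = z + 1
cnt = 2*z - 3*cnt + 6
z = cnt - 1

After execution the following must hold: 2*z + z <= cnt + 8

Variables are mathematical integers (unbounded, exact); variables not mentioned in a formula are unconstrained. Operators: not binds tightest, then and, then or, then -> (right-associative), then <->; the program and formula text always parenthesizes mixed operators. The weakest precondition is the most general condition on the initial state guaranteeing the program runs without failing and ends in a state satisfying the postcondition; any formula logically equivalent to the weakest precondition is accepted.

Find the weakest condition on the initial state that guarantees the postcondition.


Working backward. After the program, the postcondition 2*z + z <= cnt + 8 must hold; in canonical form it is 3*z <= cnt + 8.
Before z := cnt - 1: 2*cnt <= 11
Before cnt := 2*z - 3*cnt + 6: 4*z <= 6*cnt - 1
Before cnt := z + 1: 2*z >= -5
Before skip: 2*z >= -5
Answer: WP = 2*z >= -5


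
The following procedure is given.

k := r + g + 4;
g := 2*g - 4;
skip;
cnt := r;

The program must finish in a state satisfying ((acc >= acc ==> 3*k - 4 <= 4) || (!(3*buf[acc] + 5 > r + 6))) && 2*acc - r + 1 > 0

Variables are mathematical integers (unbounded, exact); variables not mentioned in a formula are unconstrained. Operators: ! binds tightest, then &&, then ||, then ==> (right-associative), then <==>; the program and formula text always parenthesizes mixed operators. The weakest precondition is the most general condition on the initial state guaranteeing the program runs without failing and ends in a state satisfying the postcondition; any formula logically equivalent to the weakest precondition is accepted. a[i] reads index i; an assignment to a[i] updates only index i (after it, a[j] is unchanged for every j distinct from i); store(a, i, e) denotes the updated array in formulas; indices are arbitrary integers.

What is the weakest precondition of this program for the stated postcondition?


Working backward. After the program, the postcondition ((acc >= acc ==> 3*k - 4 <= 4) || (!(3*buf[acc] + 5 > r + 6))) && 2*acc - r + 1 > 0 must hold; in canonical form it is (3*k <= 8 || (!(3*buf[acc] > r + 1))) && 2*acc > r - 1.
Before cnt := r: (3*k <= 8 || (!(3*buf[acc] > r + 1))) && 2*acc > r - 1
Before skip: (3*k <= 8 || (!(3*buf[acc] > r + 1))) && 2*acc > r - 1
Before g := 2*g - 4: (3*k <= 8 || (!(3*buf[acc] > r + 1))) && 2*acc > r - 1
Before k := r + g + 4: (3*g + 3*r <= -4 || (!(3*buf[acc] > r + 1))) && 2*acc > r - 1
Answer: WP = (3*g + 3*r <= -4 || (!(3*buf[acc] > r + 1))) && 2*acc > r - 1


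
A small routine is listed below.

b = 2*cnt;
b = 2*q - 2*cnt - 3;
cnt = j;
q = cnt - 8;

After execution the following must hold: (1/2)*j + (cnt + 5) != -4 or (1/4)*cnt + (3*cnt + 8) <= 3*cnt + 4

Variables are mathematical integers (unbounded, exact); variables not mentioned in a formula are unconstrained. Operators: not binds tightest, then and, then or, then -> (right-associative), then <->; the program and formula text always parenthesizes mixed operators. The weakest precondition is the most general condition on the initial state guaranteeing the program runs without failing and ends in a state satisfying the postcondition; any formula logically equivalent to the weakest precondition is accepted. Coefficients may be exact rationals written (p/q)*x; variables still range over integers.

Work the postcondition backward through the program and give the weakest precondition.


Working backward. After the program, the postcondition (1/2)*j + (cnt + 5) != -4 or (1/4)*cnt + (3*cnt + 8) <= 3*cnt + 4 must hold; in canonical form it is cnt + (1/2)*j != -9 or (1/4)*cnt <= -4.
Before q := cnt - 8: cnt + (1/2)*j != -9 or (1/4)*cnt <= -4
Before cnt := j: (3/2)*j != -9 or (1/4)*j <= -4
Before b := 2*q - 2*cnt - 3: (3/2)*j != -9 or (1/4)*j <= -4
Before b := 2*cnt: (3/2)*j != -9 or (1/4)*j <= -4
Answer: WP = (3/2)*j != -9 or (1/4)*j <= -4


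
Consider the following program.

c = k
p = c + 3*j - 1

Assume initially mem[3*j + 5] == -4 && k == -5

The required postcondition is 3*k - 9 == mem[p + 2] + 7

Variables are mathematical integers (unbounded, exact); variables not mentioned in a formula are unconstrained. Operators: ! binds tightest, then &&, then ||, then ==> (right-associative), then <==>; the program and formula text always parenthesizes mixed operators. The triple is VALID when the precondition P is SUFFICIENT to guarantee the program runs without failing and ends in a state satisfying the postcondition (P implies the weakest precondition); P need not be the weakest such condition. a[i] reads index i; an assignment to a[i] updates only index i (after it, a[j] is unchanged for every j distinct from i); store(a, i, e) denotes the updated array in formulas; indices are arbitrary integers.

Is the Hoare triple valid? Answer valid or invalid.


Working backward. After the program, the postcondition 3*k - 9 == mem[p + 2] + 7 must hold; in canonical form it is 3*k == mem[p + 2] + 16.
Before p := c + 3*j - 1: 3*k == mem[c + 3*j + 1] + 16
Before c := k: 3*k == mem[3*j + k + 1] + 16
The weakest precondition is 3*k == mem[3*j + k + 1] + 16.
Check whether mem[3*j + 5] == -4 && k == -5 implies it.
Countermodel: at the initial state j = 17422, k = -5, mem = {[52262] = 4, [52271] = -4, elsewhere 4}, the precondition holds but the weakest precondition fails.
Answer: invalid


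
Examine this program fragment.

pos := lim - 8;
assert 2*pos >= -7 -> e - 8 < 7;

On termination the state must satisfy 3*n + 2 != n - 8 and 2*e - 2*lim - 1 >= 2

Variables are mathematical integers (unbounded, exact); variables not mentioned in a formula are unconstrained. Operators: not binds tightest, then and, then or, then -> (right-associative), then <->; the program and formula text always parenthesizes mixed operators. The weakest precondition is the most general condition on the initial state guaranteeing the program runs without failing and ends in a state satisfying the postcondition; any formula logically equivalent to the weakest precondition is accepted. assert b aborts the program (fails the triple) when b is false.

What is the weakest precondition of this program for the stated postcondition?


Working backward. After the program, the postcondition 3*n + 2 != n - 8 and 2*e - 2*lim - 1 >= 2 must hold; in canonical form it is 2*n != -10 and 2*e >= 2*lim + 3.
Before assert 2*pos >= -7 -> e - 8 < 7: (2*pos >= -7 -> e < 15) and 2*n != -10 and 2*e >= 2*lim + 3
Before pos := lim - 8: (2*lim >= 9 -> e < 15) and 2*n != -10 and 2*e >= 2*lim + 3
Answer: WP = (2*lim >= 9 -> e < 15) and 2*n != -10 and 2*e >= 2*lim + 3


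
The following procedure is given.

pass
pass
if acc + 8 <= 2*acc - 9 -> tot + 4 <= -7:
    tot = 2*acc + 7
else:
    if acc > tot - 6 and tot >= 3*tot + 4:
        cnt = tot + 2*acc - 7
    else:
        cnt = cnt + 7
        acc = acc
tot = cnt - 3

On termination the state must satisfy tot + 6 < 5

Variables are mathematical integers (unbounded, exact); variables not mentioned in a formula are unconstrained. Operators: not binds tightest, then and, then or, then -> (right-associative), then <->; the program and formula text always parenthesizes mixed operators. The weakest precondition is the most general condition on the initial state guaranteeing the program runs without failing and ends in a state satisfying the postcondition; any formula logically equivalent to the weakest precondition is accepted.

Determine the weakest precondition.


Working backward. After the program, the postcondition tot + 6 < 5 must hold; in canonical form it is tot < -1.
Before tot := cnt - 3: cnt < 2
Then branch requires cnt < 2; else branch requires ((acc > tot - 6 and 2*tot <= -4) -> 2*acc + tot < 9) and ((not (acc > tot - 6 and 2*tot <= -4)) -> cnt < -5).
Before the if: ((acc >= 17 -> tot <= -11) -> cnt < 2) and ((not (acc >= 17 -> tot <= -11)) -> (((acc > tot - 6 and 2*tot <= -4) -> 2*acc + tot < 9) and ((not (acc > tot - 6 and 2*tot <= -4)) -> cnt < -5)))
Before skip: ((acc >= 17 -> tot <= -11) -> cnt < 2) and ((not (acc >= 17 -> tot <= -11)) -> (((acc > tot - 6 and 2*tot <= -4) -> 2*acc + tot < 9) and ((not (acc > tot - 6 and 2*tot <= -4)) -> cnt < -5)))
Before skip: ((acc >= 17 -> tot <= -11) -> cnt < 2) and ((not (acc >= 17 -> tot <= -11)) -> (((acc > tot - 6 and 2*tot <= -4) -> 2*acc + tot < 9) and ((not (acc > tot - 6 and 2*tot <= -4)) -> cnt < -5)))
Answer: WP = ((acc >= 17 -> tot <= -11) -> cnt < 2) and ((not (acc >= 17 -> tot <= -11)) -> (((acc > tot - 6 and 2*tot <= -4) -> 2*acc + tot < 9) and ((not (acc > tot - 6 and 2*tot <= -4)) -> cnt < -5)))


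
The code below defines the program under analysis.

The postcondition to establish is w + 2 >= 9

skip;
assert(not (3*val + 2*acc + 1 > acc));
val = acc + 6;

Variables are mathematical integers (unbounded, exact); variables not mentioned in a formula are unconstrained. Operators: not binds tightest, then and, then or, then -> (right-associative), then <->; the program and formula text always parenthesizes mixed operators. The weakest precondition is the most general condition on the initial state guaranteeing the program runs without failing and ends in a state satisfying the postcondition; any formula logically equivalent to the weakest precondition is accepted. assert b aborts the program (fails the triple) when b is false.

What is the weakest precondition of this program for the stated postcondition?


Working backward. After the program, the postcondition w + 2 >= 9 must hold; in canonical form it is w >= 7.
Before val := acc + 6: w >= 7
Before assert not (3*val + 2*acc + 1 > acc): (not (acc + 3*val > -1)) and w >= 7
Before skip: (not (acc + 3*val > -1)) and w >= 7
Answer: WP = (not (acc + 3*val > -1)) and w >= 7


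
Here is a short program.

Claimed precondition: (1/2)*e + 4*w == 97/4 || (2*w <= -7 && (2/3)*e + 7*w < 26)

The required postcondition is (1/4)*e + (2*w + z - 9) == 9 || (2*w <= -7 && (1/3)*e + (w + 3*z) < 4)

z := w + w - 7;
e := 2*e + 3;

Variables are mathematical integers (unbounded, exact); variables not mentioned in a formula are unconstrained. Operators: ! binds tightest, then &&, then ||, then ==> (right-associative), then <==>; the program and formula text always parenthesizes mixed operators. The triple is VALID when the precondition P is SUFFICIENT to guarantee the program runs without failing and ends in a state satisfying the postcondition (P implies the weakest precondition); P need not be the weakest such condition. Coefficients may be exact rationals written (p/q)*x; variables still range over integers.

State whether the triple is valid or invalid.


Working backward. After the program, the postcondition (1/4)*e + (2*w + z - 9) == 9 || (2*w <= -7 && (1/3)*e + (w + 3*z) < 4) must hold; in canonical form it is (1/4)*e + 2*w + z == 18 || (2*w <= -7 && (1/3)*e + w + 3*z < 4).
Before e := 2*e + 3: (1/2)*e + 2*w + z == 69/4 || (2*w <= -7 && (2/3)*e + w + 3*z < 3)
Before z := w + w - 7: (1/2)*e + 4*w == 97/4 || (2*w <= -7 && (2/3)*e + 7*w < 24)
The weakest precondition is (1/2)*e + 4*w == 97/4 || (2*w <= -7 && (2/3)*e + 7*w < 24).
Check whether (1/2)*e + 4*w == 97/4 || (2*w <= -7 && (2/3)*e + 7*w < 26) implies it.
Countermodel: at the initial state e = 78, w = -4, the precondition holds but the weakest precondition fails.
Answer: invalid


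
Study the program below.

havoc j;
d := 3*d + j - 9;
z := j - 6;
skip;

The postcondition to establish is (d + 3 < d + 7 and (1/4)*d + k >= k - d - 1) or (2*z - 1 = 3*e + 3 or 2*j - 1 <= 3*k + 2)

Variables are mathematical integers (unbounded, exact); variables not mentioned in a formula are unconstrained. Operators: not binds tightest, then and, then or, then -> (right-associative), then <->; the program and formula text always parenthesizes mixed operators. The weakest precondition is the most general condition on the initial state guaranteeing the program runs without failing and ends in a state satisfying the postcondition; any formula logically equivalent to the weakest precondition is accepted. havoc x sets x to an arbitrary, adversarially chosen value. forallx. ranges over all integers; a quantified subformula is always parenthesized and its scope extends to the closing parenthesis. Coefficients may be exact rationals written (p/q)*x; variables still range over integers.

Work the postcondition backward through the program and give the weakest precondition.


Working backward. After the program, the postcondition (d + 3 < d + 7 and (1/4)*d + k >= k - d - 1) or (2*z - 1 = 3*e + 3 or 2*j - 1 <= 3*k + 2) must hold; in canonical form it is (5/4)*d >= -1 or 2*z = 3*e + 4 or 2*j <= 3*k + 3.
Before skip: (5/4)*d >= -1 or 2*z = 3*e + 4 or 2*j <= 3*k + 3
Before z := j - 6: (5/4)*d >= -1 or 2*j = 3*e + 16 or 2*j <= 3*k + 3
Before d := 3*d + j - 9: (15/4)*d + (5/4)*j >= 41/4 or 2*j = 3*e + 16 or 2*j <= 3*k + 3
Before havoc j: forall j_1. ((15/4)*d + (5/4)*j_1 >= 41/4 or 2*j_1 = 3*e + 16 or 2*j_1 <= 3*k + 3)
Answer: WP = forall j_1. ((15/4)*d + (5/4)*j_1 >= 41/4 or 2*j_1 = 3*e + 16 or 2*j_1 <= 3*k + 3)


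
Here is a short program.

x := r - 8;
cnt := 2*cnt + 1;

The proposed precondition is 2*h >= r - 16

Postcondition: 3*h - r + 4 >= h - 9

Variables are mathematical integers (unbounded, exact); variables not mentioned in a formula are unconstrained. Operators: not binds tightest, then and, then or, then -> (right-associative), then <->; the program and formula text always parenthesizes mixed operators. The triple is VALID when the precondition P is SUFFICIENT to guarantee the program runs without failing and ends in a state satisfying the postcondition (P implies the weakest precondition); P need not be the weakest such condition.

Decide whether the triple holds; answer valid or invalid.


Working backward. After the program, the postcondition 3*h - r + 4 >= h - 9 must hold; in canonical form it is 2*h >= r - 13.
Before cnt := 2*cnt + 1: 2*h >= r - 13
Before x := r - 8: 2*h >= r - 13
The weakest precondition is 2*h >= r - 13.
Check whether 2*h >= r - 16 implies it.
Countermodel: at the initial state h = 0, r = 14, the precondition holds but the weakest precondition fails.
Answer: invalid


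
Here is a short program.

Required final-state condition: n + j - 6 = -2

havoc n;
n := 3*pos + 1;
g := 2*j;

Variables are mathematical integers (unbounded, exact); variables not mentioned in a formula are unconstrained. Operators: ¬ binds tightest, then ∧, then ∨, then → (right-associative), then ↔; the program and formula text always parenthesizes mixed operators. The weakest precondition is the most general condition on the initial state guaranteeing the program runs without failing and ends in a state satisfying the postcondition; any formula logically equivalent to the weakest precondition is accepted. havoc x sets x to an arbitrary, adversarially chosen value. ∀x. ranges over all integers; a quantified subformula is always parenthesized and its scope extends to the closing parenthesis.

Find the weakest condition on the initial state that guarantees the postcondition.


Working backward. After the program, the postcondition n + j - 6 = -2 must hold; in canonical form it is j + n = 4.
Before g := 2*j: j + n = 4
Before n := 3*pos + 1: j + 3*pos = 3
Before havoc n: j + 3*pos = 3
Answer: WP = j + 3*pos = 3


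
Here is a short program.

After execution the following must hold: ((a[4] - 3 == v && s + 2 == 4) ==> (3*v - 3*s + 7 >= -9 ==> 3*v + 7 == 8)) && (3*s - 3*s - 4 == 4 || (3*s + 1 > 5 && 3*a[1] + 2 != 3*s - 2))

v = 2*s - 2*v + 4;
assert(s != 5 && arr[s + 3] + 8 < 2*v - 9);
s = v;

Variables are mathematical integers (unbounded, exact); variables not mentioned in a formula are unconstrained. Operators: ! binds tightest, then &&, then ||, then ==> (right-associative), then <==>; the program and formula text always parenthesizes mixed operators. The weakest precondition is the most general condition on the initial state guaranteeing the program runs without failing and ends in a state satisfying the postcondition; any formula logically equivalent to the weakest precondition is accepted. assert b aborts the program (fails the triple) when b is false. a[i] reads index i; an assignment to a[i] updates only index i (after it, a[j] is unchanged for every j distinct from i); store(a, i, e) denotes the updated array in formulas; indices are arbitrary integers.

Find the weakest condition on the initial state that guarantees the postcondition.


Working backward. After the program, the postcondition ((a[4] - 3 == v && s + 2 == 4) ==> (3*v - 3*s + 7 >= -9 ==> 3*v + 7 == 8)) && (3*s - 3*s - 4 == 4 || (3*s + 1 > 5 && 3*a[1] + 2 != 3*s - 2)) must hold; in canonical form it is ((a[4] == v + 3 && s == 2) ==> (3*v >= 3*s - 16 ==> 3*v == 1)) && 3*s > 4 && 3*a[1] != 3*s - 4.
Before s := v: ((a[4] == v + 3 && v == 2) ==> 3*v == 1) && 3*v > 4 && 3*a[1] != 3*v - 4
Before assert s != 5 && arr[s + 3] + 8 < 2*v - 9: s != 5 && arr[s + 3] < 2*v - 17 && ((a[4] == v + 3 && v == 2) ==> 3*v == 1) && 3*v > 4 && 3*a[1] != 3*v - 4
Before v := 2*s - 2*v + 4: s != 5 && arr[s + 3] + 4*v < 4*s - 9 && ((a[4] + 2*v == 2*s + 7 && 2*s == 2*v - 2) ==> 6*s == 6*v - 11) && 6*s > 6*v - 8 && 3*a[1] + 6*v != 6*s + 8
Answer: WP = s != 5 && arr[s + 3] + 4*v < 4*s - 9 && ((a[4] + 2*v == 2*s + 7 && 2*s == 2*v - 2) ==> 6*s == 6*v - 11) && 6*s > 6*v - 8 && 3*a[1] + 6*v != 6*s + 8


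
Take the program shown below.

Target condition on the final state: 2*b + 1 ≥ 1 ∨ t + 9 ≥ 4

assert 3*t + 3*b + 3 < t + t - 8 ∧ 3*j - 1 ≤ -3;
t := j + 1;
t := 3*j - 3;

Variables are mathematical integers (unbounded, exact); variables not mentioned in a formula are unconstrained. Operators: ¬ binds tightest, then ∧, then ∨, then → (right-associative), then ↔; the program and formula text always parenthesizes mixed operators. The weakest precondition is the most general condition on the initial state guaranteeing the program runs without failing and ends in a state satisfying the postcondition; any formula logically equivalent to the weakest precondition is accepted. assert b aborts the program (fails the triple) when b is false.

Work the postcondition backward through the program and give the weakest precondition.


Working backward. After the program, the postcondition 2*b + 1 ≥ 1 ∨ t + 9 ≥ 4 must hold; in canonical form it is 2*b ≥ 0 ∨ t ≥ -5.
Before t := 3*j - 3: 2*b ≥ 0 ∨ 3*j ≥ -2
Before t := j + 1: 2*b ≥ 0 ∨ 3*j ≥ -2
Before assert 3*t + 3*b + 3 < t + t - 8 ∧ 3*j - 1 ≤ -3: 3*b + t < -11 ∧ 3*j ≤ -2 ∧ (2*b ≥ 0 ∨ 3*j ≥ -2)
Answer: WP = 3*b + t < -11 ∧ 3*j ≤ -2 ∧ (2*b ≥ 0 ∨ 3*j ≥ -2)


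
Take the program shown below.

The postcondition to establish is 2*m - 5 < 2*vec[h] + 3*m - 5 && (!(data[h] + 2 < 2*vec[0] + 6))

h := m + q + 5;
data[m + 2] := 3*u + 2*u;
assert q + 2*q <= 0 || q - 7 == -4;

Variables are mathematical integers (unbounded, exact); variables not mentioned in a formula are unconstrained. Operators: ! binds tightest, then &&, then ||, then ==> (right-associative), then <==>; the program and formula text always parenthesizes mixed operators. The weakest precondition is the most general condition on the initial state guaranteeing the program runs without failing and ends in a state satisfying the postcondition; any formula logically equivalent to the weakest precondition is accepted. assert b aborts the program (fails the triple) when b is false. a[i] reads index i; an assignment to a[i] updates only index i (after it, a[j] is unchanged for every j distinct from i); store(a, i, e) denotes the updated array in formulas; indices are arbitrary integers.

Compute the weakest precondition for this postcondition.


Working backward. After the program, the postcondition 2*m - 5 < 2*vec[h] + 3*m - 5 && (!(data[h] + 2 < 2*vec[0] + 6)) must hold; in canonical form it is 2*vec[h] + m > 0 && (!(data[h] < 2*vec[0] + 4)).
Before assert q + 2*q <= 0 || q - 7 == -4: (3*q <= 0 || q == 3) && 2*vec[h] + m > 0 && (!(data[h] < 2*vec[0] + 4))
Before data[m + 2] := 3*u + 2*u: (3*q <= 0 || q == 3) && 2*vec[h] + m > 0 && (!(store(data, m + 2, 5*u)[h] < 2*vec[0] + 4))
Before h := m + q + 5: (3*q <= 0 || q == 3) && 2*vec[m + q + 5] + m > 0 && (!(store(data, m + 2, 5*u)[m + q + 5] < 2*vec[0] + 4))
Answer: WP = (3*q <= 0 || q == 3) && 2*vec[m + q + 5] + m > 0 && (!(store(data, m + 2, 5*u)[m + q + 5] < 2*vec[0] + 4))


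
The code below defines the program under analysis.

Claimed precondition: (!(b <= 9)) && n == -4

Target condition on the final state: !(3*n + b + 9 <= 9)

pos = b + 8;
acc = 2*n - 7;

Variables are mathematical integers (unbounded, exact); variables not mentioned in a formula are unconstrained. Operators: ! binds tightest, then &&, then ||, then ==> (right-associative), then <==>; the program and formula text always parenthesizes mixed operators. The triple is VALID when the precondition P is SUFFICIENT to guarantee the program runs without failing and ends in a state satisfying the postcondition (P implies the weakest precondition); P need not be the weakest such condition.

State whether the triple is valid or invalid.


Working backward. After the program, the postcondition !(3*n + b + 9 <= 9) must hold; in canonical form it is !(b + 3*n <= 0).
Before acc := 2*n - 7: !(b + 3*n <= 0)
Before pos := b + 8: !(b + 3*n <= 0)
The weakest precondition is !(b + 3*n <= 0).
Check whether (!(b <= 9)) && n == -4 implies it.
Countermodel: at the initial state b = 10, n = -4, the precondition holds but the weakest precondition fails.
Answer: invalid


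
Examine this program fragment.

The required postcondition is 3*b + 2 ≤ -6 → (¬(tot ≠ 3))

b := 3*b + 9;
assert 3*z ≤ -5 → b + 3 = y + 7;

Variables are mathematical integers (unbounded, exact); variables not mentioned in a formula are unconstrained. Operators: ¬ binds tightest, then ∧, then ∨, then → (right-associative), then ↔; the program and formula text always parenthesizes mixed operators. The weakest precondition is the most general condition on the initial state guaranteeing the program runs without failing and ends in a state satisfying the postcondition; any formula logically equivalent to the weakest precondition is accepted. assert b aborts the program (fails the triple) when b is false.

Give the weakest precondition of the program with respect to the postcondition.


Working backward. After the program, the postcondition 3*b + 2 ≤ -6 → (¬(tot ≠ 3)) must hold; in canonical form it is 3*b ≤ -8 → (¬(tot ≠ 3)).
Before assert 3*z ≤ -5 → b + 3 = y + 7: (3*z ≤ -5 → b = y + 4) ∧ (3*b ≤ -8 → (¬(tot ≠ 3)))
Before b := 3*b + 9: (3*z ≤ -5 → 3*b = y - 5) ∧ (9*b ≤ -35 → (¬(tot ≠ 3)))
Answer: WP = (3*z ≤ -5 → 3*b = y - 5) ∧ (9*b ≤ -35 → (¬(tot ≠ 3)))


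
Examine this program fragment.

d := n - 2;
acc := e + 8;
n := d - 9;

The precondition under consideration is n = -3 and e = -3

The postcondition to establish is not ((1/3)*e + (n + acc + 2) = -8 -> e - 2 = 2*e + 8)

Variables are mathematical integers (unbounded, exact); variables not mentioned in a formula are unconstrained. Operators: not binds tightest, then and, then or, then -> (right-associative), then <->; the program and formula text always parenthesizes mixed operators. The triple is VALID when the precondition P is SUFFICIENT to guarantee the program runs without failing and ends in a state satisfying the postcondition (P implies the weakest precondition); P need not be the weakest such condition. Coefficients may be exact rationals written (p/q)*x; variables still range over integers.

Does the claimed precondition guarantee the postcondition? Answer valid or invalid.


Working backward. After the program, the postcondition not ((1/3)*e + (n + acc + 2) = -8 -> e - 2 = 2*e + 8) must hold; in canonical form it is not (acc + (1/3)*e + n = -10 -> e = -10).
Before n := d - 9: not (acc + d + (1/3)*e = -1 -> e = -10)
Before acc := e + 8: not (d + (4/3)*e = -9 -> e = -10)
Before d := n - 2: not ((4/3)*e + n = -7 -> e = -10)
The weakest precondition is not ((4/3)*e + n = -7 -> e = -10).
Check whether n = -3 and e = -3 implies it.
Every state satisfying the precondition satisfies the weakest precondition: the implication holds.
Answer: valid


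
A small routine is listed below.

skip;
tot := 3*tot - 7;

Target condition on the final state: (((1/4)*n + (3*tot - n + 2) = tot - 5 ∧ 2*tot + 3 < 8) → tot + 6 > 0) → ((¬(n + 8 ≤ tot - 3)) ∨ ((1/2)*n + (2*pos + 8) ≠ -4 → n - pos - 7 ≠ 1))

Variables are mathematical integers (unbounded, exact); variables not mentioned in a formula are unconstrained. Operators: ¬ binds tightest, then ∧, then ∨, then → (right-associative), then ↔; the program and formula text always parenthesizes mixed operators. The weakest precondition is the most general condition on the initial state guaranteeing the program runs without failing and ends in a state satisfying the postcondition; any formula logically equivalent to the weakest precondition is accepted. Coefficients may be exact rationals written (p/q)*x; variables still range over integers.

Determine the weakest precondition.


Working backward. After the program, the postcondition (((1/4)*n + (3*tot - n + 2) = tot - 5 ∧ 2*tot + 3 < 8) → tot + 6 > 0) → ((¬(n + 8 ≤ tot - 3)) ∨ ((1/2)*n + (2*pos + 8) ≠ -4 → n - pos - 7 ≠ 1)) must hold; in canonical form it is ((2*tot = (3/4)*n - 7 ∧ 2*tot < 5) → tot > -6) → ((¬(n ≤ tot - 11)) ∨ ((1/2)*n + 2*pos ≠ -12 → n ≠ pos + 8)).
Before tot := 3*tot - 7: ((6*tot = (3/4)*n + 7 ∧ 6*tot < 19) → 3*tot > 1) → ((¬(n ≤ 3*tot - 18)) ∨ ((1/2)*n + 2*pos ≠ -12 → n ≠ pos + 8))
Before skip: ((6*tot = (3/4)*n + 7 ∧ 6*tot < 19) → 3*tot > 1) → ((¬(n ≤ 3*tot - 18)) ∨ ((1/2)*n + 2*pos ≠ -12 → n ≠ pos + 8))
Answer: WP = ((6*tot = (3/4)*n + 7 ∧ 6*tot < 19) → 3*tot > 1) → ((¬(n ≤ 3*tot - 18)) ∨ ((1/2)*n + 2*pos ≠ -12 → n ≠ pos + 8))
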